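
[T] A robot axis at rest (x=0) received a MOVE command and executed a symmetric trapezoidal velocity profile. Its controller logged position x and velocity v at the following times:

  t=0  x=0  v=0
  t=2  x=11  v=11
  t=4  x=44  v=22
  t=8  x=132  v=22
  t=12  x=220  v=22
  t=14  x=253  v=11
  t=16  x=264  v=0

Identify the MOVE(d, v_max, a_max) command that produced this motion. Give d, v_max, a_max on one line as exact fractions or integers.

d=264 v_max=22 a_max=11/2

final state: t=16, x=264, v=0 → d = 264
a_max = (11−0)/(2−0) = 11/2
max v = 22 over t∈[4,12] → v_max = 22
check: 22·(4+8) = 264 ✓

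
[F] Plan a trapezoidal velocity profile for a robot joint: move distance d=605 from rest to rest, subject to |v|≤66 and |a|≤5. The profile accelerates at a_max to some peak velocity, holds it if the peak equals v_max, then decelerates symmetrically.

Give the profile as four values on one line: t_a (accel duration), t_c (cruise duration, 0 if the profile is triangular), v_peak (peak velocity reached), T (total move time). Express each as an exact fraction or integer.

t_a=11 t_c=0 v_peak=55 T=22

(v_max)²/a_max = 66²/5 = 4356/5
605 < 4356/5 → triangular
v_peak = √(605·5) = √3025 = 55
t_a = 55/5 = 11; t_c = 0
T = 2·11 = 22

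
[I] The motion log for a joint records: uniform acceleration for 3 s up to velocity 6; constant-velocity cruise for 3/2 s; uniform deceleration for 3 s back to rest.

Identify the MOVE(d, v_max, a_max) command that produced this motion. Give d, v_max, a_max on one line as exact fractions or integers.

d=27 v_max=6 a_max=2

a_max = 6/3 = 2
d_a = ½·6·3 = 9; d_c = 6·3/2 = 9
d = 2·9 + 9 = 27
t_c = 3/2 > 0 so v_max = 6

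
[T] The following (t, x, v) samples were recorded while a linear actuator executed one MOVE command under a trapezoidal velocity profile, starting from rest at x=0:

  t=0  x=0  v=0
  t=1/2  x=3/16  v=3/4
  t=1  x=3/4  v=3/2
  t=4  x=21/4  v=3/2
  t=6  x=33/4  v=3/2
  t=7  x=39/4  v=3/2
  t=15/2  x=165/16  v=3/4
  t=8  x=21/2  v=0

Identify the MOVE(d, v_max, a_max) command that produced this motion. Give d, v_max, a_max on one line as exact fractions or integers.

d=21/2 v_max=3/2 a_max=3/2

final state: t=8, x=21/2, v=0 → d = 21/2
a_max = (3/4−0)/(1/2−0) = 3/2
max v = 3/2 over t∈[1,7] → v_max = 3/2
check: 3/2·(1+6) = 21/2 ✓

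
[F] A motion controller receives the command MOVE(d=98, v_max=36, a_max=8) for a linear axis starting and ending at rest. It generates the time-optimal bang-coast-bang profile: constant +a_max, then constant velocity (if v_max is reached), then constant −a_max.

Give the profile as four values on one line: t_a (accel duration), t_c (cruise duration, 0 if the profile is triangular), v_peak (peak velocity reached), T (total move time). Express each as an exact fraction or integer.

(v_max)²/a_max = 36²/8 = 162
98 < 162 so t_c = 0
v_peak = √(98·8) = √784 = 28
t_a = 28/8 = 7/2; t_c = 0
T = 2·7/2 = 7

t_a=7/2 t_c=0 v_peak=28 T=7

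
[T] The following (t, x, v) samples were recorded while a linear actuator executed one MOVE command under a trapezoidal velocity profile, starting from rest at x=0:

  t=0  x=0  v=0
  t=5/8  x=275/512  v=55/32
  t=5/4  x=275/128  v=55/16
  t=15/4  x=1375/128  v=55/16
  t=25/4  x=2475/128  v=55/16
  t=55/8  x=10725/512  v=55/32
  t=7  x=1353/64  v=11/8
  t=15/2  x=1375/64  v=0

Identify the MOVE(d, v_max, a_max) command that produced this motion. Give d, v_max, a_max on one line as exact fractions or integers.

final state: t=15/2, x=1375/64, v=0 → d = 1375/64
a_max = (55/32−0)/(5/8−0) = 11/4
max v = 55/16 over t∈[5/4,25/4] → v_max = 55/16
check: 55/16·(5/4+5) = 1375/64 ✓

d=1375/64 v_max=55/16 a_max=11/4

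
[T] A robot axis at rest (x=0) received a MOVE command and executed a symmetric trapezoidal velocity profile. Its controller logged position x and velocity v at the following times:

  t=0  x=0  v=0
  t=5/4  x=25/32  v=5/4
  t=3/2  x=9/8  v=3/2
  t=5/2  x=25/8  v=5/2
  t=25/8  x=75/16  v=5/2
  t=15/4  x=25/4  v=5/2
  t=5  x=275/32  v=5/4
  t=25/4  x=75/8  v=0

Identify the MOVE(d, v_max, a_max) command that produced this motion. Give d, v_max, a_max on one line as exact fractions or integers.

final state: t=25/4, x=75/8, v=0 → d = 75/8
a_max = (5/4−0)/(5/4−0) = 1
max v = 5/2 over t∈[5/2,15/4] → v_max = 5/2
check: 5/2·(5/2+5/4) = 75/8 ✓

d=75/8 v_max=5/2 a_max=1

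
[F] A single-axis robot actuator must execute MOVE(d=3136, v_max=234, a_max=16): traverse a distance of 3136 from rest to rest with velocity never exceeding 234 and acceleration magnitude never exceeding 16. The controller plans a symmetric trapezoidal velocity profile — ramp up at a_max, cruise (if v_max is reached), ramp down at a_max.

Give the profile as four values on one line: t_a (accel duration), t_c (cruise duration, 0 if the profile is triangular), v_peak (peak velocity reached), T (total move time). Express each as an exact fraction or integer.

vₘ²/aₘ = 234²/16 = 13689/4
3136 < 13689/4 ⇒ no cruise
v_peak = √(3136·16) = √50176 = 224
t_a = 224/16 = 14; t_c = 0
T = 2·14 = 28

t_a=14 t_c=0 v_peak=224 T=28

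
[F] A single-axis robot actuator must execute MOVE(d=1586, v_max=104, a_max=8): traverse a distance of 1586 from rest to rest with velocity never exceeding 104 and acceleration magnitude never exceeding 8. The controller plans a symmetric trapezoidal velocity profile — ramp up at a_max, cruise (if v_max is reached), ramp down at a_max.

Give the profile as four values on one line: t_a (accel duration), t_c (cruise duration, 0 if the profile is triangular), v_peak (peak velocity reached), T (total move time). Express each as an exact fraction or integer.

v_max²/a_max = 104²/8 = 1352
1586 ≥ 1352 ⇒ cruise phase
t_a = 104/8 = 13; v_peak = 104
d_cruise = 1586 − 1352 = 234; t_c = 234/104 = 9/4
T = 2·13 + 9/4 = 113/4

t_a=13 t_c=9/4 v_peak=104 T=113/4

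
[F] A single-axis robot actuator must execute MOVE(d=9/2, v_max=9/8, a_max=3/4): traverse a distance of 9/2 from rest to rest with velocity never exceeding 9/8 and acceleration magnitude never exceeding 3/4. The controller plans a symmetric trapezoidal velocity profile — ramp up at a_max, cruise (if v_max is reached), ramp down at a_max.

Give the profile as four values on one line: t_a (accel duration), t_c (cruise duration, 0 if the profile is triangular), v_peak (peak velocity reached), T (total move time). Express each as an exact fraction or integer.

v_max²/a_max = (9/8)²/(3/4) = 27/16
9/2 ≥ 27/16 → trapezoidal
t_a = (9/8)/(3/4) = 3/2; v_peak = 9/8
d_cruise = 9/2 − 27/16 = 45/16; t_c = (45/16)/(9/8) = 5/2
T = 2·3/2 + 5/2 = 11/2

t_a=3/2 t_c=5/2 v_peak=9/8 T=11/2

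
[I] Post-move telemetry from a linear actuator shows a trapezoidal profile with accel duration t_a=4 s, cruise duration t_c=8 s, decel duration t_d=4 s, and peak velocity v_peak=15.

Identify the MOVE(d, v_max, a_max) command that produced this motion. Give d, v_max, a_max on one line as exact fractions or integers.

d=180 v_max=15 a_max=15/4

a_max = 15/4
d_a = ½·15·4 = 30; d_c = 15·8 = 120
d = 2·30 + 120 = 180
t_c = 8 > 0 ⇒ limit active, v_max = 15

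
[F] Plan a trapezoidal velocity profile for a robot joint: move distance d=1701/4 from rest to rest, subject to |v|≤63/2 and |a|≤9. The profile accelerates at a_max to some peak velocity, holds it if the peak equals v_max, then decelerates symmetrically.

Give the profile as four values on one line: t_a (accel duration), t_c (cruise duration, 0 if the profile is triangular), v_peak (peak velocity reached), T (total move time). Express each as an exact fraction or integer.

v_max²/a_max = (63/2)²/9 = 441/4
1701/4 ≥ 441/4 → trapezoidal
t_a = (63/2)/9 = 7/2; v_peak = 63/2
d_cruise = 1701/4 − 441/4 = 315; t_c = 315/(63/2) = 10
T = 2·7/2 + 10 = 17

t_a=7/2 t_c=10 v_peak=63/2 T=17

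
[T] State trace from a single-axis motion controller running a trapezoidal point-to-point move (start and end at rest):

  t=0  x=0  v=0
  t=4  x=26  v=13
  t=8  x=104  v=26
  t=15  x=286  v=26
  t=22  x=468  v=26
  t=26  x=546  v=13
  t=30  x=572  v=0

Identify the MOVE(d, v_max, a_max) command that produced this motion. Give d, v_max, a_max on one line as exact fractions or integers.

final state: t=30, x=572, v=0 → d = 572
a_max = (13−0)/(4−0) = 13/4
max v = 26 over t∈[8,22] → v_max = 26
check: 26·(8+14) = 572 ✓

d=572 v_max=26 a_max=13/4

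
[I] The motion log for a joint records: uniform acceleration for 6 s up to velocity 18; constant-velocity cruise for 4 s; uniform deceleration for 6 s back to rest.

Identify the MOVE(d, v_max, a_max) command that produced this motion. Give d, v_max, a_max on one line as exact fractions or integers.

d=180 v_max=18 a_max=3

a_max = 18/6 = 3
d_a = ½·18·6 = 54; d_c = 18·4 = 72
d = 2·54 + 72 = 180
t_c = 4 > 0 → v_max = v_peak = 18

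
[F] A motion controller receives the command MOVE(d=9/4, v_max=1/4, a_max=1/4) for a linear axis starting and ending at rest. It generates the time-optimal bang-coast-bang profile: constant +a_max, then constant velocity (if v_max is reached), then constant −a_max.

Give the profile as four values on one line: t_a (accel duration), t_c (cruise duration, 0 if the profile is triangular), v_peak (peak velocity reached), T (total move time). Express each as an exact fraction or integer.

t_a=1 t_c=8 v_peak=1/4 T=10

(v_max)²/a_max = (1/4)²/(1/4) = 1/4
9/4 ≥ 1/4 ⇒ cruise phase
t_a = (1/4)/(1/4) = 1; v_peak = 1/4
d_cruise = 9/4 − 1/4 = 2; t_c = 2/(1/4) = 8
T = 2·1 + 8 = 10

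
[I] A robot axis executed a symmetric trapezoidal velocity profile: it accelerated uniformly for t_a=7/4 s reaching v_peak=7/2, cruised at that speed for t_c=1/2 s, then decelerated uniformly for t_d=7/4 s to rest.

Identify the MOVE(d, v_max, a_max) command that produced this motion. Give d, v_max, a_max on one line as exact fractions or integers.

d=63/8 v_max=7/2 a_max=2

a_max = (7/2)/(7/4) = 2
d_a = ½·7/2·7/4 = 49/16; d_c = 7/2·1/2 = 7/4
d = 2·49/16 + 7/4 = 63/8
t_c = 1/2 > 0 so v_max = 7/2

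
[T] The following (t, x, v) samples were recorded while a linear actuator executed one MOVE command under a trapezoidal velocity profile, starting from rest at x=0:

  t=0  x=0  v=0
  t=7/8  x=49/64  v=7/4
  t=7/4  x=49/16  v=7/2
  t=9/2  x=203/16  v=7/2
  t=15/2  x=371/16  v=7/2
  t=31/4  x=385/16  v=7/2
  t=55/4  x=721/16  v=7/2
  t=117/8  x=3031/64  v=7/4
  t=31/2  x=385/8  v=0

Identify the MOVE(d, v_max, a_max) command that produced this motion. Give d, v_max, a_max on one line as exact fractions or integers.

d=385/8 v_max=7/2 a_max=2

final state: t=31/2, x=385/8, v=0 → d = 385/8
a_max = (7/4−0)/(7/8−0) = 2
max v = 7/2 over t∈[7/4,55/4] → v_max = 7/2
check: 7/2·(7/4+12) = 385/8 ✓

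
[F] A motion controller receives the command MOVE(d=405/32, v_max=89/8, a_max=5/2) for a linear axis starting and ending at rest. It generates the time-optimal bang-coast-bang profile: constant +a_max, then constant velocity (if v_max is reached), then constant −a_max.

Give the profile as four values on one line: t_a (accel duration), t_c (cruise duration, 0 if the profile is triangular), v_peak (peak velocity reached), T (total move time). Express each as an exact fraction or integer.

t_a=9/4 t_c=0 v_peak=45/8 T=9/2

vₘ²/aₘ = (89/8)²/(5/2) = 7921/160
405/32 < 7921/160 ⇒ no cruise
v_peak = √(405/32·5/2) = √(2025/64) = 45/8
t_a = (45/8)/(5/2) = 9/4; t_c = 0
T = 2·9/4 = 9/2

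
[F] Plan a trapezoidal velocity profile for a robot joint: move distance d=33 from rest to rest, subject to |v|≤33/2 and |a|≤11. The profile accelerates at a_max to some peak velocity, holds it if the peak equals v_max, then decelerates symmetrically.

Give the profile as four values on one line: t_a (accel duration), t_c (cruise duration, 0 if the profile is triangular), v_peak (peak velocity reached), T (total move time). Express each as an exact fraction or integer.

vₘ²/aₘ = (33/2)²/11 = 99/4
33 ≥ 99/4 ⇒ cruise phase
t_a = (33/2)/11 = 3/2; v_peak = 33/2
d_cruise = 33 − 99/4 = 33/4; t_c = (33/4)/(33/2) = 1/2
T = 2·3/2 + 1/2 = 7/2

t_a=3/2 t_c=1/2 v_peak=33/2 T=7/2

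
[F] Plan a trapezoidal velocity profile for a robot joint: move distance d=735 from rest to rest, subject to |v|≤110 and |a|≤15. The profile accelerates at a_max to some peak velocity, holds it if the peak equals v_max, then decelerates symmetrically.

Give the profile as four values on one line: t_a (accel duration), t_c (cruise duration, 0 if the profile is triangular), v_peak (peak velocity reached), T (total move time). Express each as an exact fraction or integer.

t_a=7 t_c=0 v_peak=105 T=14

(v_max)²/a_max = 110²/15 = 2420/3
735 < 2420/3 → triangular
v_peak = √(735·15) = √11025 = 105
t_a = 105/15 = 7; t_c = 0
T = 2·7 = 14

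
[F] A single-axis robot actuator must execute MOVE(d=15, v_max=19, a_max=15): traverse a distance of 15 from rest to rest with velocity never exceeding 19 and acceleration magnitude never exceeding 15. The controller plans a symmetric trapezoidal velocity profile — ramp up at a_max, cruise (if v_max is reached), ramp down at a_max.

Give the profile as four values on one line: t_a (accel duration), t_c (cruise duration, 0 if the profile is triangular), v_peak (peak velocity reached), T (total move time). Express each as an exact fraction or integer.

(v_max)²/a_max = 19²/15 = 361/15
15 < 361/15 → triangular
v_peak = √(15·15) = √225 = 15
t_a = 15/15 = 1; t_c = 0
T = 2·1 = 2

t_a=1 t_c=0 v_peak=15 T=2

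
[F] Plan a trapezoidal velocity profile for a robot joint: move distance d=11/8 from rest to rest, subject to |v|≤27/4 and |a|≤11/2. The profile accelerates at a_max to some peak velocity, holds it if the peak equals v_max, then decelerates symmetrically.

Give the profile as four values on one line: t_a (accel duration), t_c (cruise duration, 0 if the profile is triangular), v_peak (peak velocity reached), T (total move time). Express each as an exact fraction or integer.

vₘ²/aₘ = (27/4)²/(11/2) = 729/88
11/8 < 729/88 ⇒ no cruise
v_peak = √(11/8·11/2) = √(121/16) = 11/4
t_a = (11/4)/(11/2) = 1/2; t_c = 0
T = 2·1/2 = 1

t_a=1/2 t_c=0 v_peak=11/4 T=1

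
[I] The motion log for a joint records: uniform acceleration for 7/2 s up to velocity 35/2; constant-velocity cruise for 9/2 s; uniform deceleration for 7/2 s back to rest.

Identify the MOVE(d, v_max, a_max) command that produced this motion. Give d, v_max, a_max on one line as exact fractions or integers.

a_max = (35/2)/(7/2) = 5
d_a = ½·35/2·7/2 = 245/8; d_c = 35/2·9/2 = 315/4
d = 2·245/8 + 315/4 = 140
t_c = 9/2 > 0 ⇒ limit active, v_max = 35/2

d=140 v_max=35/2 a_max=5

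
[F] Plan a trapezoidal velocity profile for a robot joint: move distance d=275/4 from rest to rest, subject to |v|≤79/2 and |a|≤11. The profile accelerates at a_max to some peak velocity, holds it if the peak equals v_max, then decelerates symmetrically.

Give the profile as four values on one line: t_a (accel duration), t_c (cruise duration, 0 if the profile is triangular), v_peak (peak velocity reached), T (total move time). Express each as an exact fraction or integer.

t_a=5/2 t_c=0 v_peak=55/2 T=5

(v_max)²/a_max = (79/2)²/11 = 6241/44
275/4 < 6241/44 ⇒ no cruise
v_peak = √(275/4·11) = √(3025/4) = 55/2
t_a = (55/2)/11 = 5/2; t_c = 0
T = 2·5/2 = 5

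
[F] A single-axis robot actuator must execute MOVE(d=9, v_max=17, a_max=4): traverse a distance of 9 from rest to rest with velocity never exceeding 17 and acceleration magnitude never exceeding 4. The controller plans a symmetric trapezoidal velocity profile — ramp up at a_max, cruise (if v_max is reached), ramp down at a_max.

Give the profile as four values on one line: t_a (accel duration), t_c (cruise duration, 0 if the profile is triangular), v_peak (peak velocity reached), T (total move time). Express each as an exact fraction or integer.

v_max²/a_max = 17²/4 = 289/4
9 < 289/4 ⇒ no cruise
v_peak = √(9·4) = √36 = 6
t_a = 6/4 = 3/2; t_c = 0
T = 2·3/2 = 3

t_a=3/2 t_c=0 v_peak=6 T=3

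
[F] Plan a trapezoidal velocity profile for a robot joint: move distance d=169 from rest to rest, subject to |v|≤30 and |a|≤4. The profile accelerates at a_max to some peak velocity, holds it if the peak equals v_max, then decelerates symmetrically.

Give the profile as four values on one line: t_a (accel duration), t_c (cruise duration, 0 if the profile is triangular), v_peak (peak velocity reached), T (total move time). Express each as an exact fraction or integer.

t_a=13/2 t_c=0 v_peak=26 T=13

v_max²/a_max = 30²/4 = 225
169 < 225 ⇒ no cruise
v_peak = √(169·4) = √676 = 26
t_a = 26/4 = 13/2; t_c = 0
T = 2·13/2 = 13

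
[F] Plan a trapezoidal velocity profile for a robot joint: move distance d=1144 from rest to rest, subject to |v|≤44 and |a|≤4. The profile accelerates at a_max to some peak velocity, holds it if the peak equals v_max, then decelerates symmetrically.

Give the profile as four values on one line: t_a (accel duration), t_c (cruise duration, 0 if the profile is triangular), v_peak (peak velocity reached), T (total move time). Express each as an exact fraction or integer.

(v_max)²/a_max = 44²/4 = 484
1144 ≥ 484 so v_max reached
t_a = 44/4 = 11; v_peak = 44
d_cruise = 1144 − 484 = 660; t_c = 660/44 = 15
T = 2·11 + 15 = 37

t_a=11 t_c=15 v_peak=44 T=37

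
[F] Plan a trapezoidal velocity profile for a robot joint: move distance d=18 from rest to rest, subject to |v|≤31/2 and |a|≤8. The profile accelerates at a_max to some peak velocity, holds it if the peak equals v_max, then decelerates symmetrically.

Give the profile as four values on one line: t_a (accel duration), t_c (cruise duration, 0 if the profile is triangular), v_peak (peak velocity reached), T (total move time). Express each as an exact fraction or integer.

t_a=3/2 t_c=0 v_peak=12 T=3

vₘ²/aₘ = (31/2)²/8 = 961/32
18 < 961/32 so t_c = 0
v_peak = √(18·8) = √144 = 12
t_a = 12/8 = 3/2; t_c = 0
T = 2·3/2 = 3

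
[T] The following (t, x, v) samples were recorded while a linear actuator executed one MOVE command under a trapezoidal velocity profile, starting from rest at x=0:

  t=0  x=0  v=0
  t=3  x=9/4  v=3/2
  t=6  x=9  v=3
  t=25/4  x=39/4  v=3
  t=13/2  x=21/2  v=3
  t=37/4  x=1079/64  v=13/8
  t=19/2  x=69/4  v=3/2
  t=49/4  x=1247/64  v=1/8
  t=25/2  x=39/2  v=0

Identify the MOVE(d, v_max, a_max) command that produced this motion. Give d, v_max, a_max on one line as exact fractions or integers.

d=39/2 v_max=3 a_max=1/2

final state: t=25/2, x=39/2, v=0 → d = 39/2
a_max = (3/2−0)/(3−0) = 1/2
max v = 3 over t∈[6,13/2] → v_max = 3
check: 3·(6+1/2) = 39/2 ✓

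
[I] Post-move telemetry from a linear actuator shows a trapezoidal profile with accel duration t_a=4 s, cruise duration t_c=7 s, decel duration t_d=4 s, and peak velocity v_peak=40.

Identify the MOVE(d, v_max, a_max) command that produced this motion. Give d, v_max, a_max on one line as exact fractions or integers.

a_max = 40/4 = 10
d_a = ½·40·4 = 80; d_c = 40·7 = 280
d = 2·80 + 280 = 440
t_c = 7 > 0 ⇒ limit active, v_max = 40

d=440 v_max=40 a_max=10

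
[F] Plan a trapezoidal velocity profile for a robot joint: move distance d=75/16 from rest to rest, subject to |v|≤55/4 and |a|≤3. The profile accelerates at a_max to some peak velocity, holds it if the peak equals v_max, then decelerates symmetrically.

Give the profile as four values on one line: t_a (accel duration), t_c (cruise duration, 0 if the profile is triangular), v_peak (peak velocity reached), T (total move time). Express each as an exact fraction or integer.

t_a=5/4 t_c=0 v_peak=15/4 T=5/2

vₘ²/aₘ = (55/4)²/3 = 3025/48
75/16 < 3025/48 ⇒ no cruise
v_peak = √(75/16·3) = √(225/16) = 15/4
t_a = (15/4)/3 = 5/4; t_c = 0
T = 2·5/4 = 5/2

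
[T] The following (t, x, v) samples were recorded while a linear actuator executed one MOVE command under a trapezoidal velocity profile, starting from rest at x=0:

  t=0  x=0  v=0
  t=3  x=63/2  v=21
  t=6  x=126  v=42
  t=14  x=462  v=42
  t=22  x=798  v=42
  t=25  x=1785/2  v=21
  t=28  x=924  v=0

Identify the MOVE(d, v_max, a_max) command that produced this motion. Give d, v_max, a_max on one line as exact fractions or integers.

d=924 v_max=42 a_max=7

final state: t=28, x=924, v=0 → d = 924
a_max = (21−0)/(3−0) = 7
max v = 42 over t∈[6,22] → v_max = 42
check: 42·(6+16) = 924 ✓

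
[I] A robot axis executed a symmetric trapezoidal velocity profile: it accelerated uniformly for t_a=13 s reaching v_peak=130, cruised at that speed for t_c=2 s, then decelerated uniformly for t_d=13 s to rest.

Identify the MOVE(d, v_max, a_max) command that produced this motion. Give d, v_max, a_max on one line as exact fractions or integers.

a_max = 130/13 = 10
d_a = ½·130·13 = 845; d_c = 130·2 = 260
d = 2·845 + 260 = 1950
t_c = 2 > 0 so v_max = 130

d=1950 v_max=130 a_max=10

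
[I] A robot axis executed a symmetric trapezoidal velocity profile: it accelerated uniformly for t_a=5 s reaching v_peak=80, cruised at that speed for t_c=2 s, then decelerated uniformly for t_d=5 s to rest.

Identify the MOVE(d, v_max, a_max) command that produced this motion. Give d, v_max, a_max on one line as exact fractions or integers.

d=560 v_max=80 a_max=16

a_max = 80/5 = 16
d_a = ½·80·5 = 200; d_c = 80·2 = 160
d = 2·200 + 160 = 560
t_c = 2 > 0 → v_max = v_peak = 80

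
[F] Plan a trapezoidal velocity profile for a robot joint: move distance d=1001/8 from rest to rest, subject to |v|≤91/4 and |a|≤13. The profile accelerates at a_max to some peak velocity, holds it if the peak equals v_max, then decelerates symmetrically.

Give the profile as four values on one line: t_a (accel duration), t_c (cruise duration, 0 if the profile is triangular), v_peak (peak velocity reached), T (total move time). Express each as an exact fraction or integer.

(v_max)²/a_max = (91/4)²/13 = 637/16
1001/8 ≥ 637/16 → trapezoidal
t_a = (91/4)/13 = 7/4; v_peak = 91/4
d_cruise = 1001/8 − 637/16 = 1365/16; t_c = (1365/16)/(91/4) = 15/4
T = 2·7/4 + 15/4 = 29/4

t_a=7/4 t_c=15/4 v_peak=91/4 T=29/4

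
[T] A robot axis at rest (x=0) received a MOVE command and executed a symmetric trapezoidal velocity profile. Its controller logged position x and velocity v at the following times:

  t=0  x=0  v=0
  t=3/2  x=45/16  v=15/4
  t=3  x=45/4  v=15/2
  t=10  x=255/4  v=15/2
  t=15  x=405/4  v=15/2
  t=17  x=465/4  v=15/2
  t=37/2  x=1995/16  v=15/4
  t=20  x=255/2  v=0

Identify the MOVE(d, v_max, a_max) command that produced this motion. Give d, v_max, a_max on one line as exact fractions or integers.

d=255/2 v_max=15/2 a_max=5/2

final state: t=20, x=255/2, v=0 → d = 255/2
a_max = (15/4−0)/(3/2−0) = 5/2
max v = 15/2 over t∈[3,17] → v_max = 15/2
check: 15/2·(3+14) = 255/2 ✓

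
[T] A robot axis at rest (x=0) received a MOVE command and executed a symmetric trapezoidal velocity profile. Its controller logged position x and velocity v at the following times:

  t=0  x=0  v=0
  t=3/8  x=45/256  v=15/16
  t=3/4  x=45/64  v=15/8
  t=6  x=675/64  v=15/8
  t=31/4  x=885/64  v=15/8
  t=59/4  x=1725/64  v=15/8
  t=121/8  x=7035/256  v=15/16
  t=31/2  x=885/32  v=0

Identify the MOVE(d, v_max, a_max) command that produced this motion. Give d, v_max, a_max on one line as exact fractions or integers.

final state: t=31/2, x=885/32, v=0 → d = 885/32
a_max = (15/16−0)/(3/8−0) = 5/2
max v = 15/8 over t∈[3/4,59/4] → v_max = 15/8
check: 15/8·(3/4+14) = 885/32 ✓

d=885/32 v_max=15/8 a_max=5/2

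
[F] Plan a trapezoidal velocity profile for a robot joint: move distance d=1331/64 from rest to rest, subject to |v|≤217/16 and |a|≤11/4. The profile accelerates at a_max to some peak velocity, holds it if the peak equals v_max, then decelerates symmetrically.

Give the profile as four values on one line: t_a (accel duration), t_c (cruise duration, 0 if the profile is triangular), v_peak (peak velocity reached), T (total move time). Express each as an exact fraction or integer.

t_a=11/4 t_c=0 v_peak=121/16 T=11/2

(v_max)²/a_max = (217/16)²/(11/4) = 47089/704
1331/64 < 47089/704 → triangular
v_peak = √(1331/64·11/4) = √(14641/256) = 121/16
t_a = (121/16)/(11/4) = 11/4; t_c = 0
T = 2·11/4 = 11/2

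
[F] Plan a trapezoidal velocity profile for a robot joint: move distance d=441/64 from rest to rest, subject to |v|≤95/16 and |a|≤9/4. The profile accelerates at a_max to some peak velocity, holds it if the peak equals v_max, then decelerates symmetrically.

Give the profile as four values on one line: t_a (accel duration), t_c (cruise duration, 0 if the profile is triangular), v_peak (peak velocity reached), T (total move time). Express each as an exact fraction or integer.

t_a=7/4 t_c=0 v_peak=63/16 T=7/2

vₘ²/aₘ = (95/16)²/(9/4) = 9025/576
441/64 < 9025/576 so t_c = 0
v_peak = √(441/64·9/4) = √(3969/256) = 63/16
t_a = (63/16)/(9/4) = 7/4; t_c = 0
T = 2·7/4 = 7/2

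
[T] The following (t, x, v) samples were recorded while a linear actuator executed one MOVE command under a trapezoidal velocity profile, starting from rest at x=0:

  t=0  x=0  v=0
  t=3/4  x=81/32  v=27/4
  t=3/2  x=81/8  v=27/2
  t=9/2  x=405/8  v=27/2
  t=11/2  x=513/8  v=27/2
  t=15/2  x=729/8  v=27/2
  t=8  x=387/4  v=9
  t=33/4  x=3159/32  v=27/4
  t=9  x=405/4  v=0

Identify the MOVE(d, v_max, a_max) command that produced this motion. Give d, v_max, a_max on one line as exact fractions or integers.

d=405/4 v_max=27/2 a_max=9

final state: t=9, x=405/4, v=0 → d = 405/4
a_max = (27/4−0)/(3/4−0) = 9
max v = 27/2 over t∈[3/2,15/2] → v_max = 27/2
check: 27/2·(3/2+6) = 405/4 ✓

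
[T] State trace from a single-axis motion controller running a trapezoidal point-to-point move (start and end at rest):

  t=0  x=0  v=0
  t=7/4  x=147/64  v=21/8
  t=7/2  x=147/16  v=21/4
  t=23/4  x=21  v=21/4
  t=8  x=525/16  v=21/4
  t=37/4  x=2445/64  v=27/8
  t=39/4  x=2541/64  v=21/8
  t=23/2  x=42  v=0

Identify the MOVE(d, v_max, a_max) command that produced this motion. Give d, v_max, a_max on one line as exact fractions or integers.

final state: t=23/2, x=42, v=0 → d = 42
a_max = (21/8−0)/(7/4−0) = 3/2
max v = 21/4 over t∈[7/2,8] → v_max = 21/4
check: 21/4·(7/2+9/2) = 42 ✓

d=42 v_max=21/4 a_max=3/2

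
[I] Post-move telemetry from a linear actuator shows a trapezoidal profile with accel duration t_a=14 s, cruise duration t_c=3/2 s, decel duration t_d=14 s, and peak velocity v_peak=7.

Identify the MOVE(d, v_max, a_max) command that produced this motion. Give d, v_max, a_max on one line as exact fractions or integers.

a_max = 7/14 = 1/2
d_a = ½·7·14 = 49; d_c = 7·3/2 = 21/2
d = 2·49 + 21/2 = 217/2
t_c = 3/2 > 0 ⇒ limit active, v_max = 7

d=217/2 v_max=7 a_max=1/2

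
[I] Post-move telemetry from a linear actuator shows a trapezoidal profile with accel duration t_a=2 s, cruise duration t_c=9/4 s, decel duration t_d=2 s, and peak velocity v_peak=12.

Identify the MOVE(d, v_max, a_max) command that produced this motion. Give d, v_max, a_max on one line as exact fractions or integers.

a_max = 12/2 = 6
d_a = ½·12·2 = 12; d_c = 12·9/4 = 27
d = 2·12 + 27 = 51
t_c = 9/4 > 0 so v_max = 12

d=51 v_max=12 a_max=6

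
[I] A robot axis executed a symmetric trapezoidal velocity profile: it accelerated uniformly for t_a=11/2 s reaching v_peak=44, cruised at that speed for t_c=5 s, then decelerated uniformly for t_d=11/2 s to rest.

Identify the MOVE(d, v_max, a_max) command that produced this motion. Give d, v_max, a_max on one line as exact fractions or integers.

d=462 v_max=44 a_max=8

a_max = 44/(11/2) = 8
d_a = ½·44·11/2 = 121; d_c = 44·5 = 220
d = 2·121 + 220 = 462
t_c = 5 > 0 so v_max = 44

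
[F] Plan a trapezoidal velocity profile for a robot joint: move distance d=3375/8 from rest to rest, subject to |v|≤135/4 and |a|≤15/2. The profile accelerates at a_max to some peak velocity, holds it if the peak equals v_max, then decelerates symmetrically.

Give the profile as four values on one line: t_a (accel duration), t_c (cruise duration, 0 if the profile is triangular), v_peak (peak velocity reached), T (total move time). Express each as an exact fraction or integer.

t_a=9/2 t_c=8 v_peak=135/4 T=17

vₘ²/aₘ = (135/4)²/(15/2) = 1215/8
3375/8 ≥ 1215/8 so v_max reached
t_a = (135/4)/(15/2) = 9/2; v_peak = 135/4
d_cruise = 3375/8 − 1215/8 = 270; t_c = 270/(135/4) = 8
T = 2·9/2 + 8 = 17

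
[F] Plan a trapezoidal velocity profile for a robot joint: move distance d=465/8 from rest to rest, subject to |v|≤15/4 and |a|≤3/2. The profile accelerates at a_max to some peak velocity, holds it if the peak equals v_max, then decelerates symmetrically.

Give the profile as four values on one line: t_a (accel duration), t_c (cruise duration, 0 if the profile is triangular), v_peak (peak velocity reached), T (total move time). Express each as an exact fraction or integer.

t_a=5/2 t_c=13 v_peak=15/4 T=18

(v_max)²/a_max = (15/4)²/(3/2) = 75/8
465/8 ≥ 75/8 ⇒ cruise phase
t_a = (15/4)/(3/2) = 5/2; v_peak = 15/4
d_cruise = 465/8 − 75/8 = 195/4; t_c = (195/4)/(15/4) = 13
T = 2·5/2 + 13 = 18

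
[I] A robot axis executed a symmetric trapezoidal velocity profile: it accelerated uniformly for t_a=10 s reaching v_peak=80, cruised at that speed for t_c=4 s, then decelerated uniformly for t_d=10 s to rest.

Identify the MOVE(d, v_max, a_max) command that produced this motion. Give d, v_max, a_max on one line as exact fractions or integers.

d=1120 v_max=80 a_max=8

a_max = 80/10 = 8
d_a = ½·80·10 = 400; d_c = 80·4 = 320
d = 2·400 + 320 = 1120
t_c = 4 > 0 ⇒ limit active, v_max = 80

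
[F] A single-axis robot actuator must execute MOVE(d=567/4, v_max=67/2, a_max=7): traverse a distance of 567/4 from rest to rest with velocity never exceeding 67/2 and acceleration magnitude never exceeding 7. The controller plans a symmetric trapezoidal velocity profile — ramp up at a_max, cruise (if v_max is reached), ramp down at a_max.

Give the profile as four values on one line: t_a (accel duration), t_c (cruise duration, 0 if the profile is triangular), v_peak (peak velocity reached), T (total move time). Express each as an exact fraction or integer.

(v_max)²/a_max = (67/2)²/7 = 4489/28
567/4 < 4489/28 ⇒ no cruise
v_peak = √(567/4·7) = √(3969/4) = 63/2
t_a = (63/2)/7 = 9/2; t_c = 0
T = 2·9/2 = 9

t_a=9/2 t_c=0 v_peak=63/2 T=9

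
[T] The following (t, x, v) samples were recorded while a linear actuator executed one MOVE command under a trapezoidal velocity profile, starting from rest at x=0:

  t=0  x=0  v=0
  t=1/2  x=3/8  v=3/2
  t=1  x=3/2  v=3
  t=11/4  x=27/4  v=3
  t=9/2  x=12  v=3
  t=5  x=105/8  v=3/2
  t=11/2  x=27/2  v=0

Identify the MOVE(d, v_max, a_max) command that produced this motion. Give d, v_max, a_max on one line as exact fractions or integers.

d=27/2 v_max=3 a_max=3

final state: t=11/2, x=27/2, v=0 → d = 27/2
a_max = (3/2−0)/(1/2−0) = 3
max v = 3 over t∈[1,9/2] → v_max = 3
check: 3·(1+7/2) = 27/2 ✓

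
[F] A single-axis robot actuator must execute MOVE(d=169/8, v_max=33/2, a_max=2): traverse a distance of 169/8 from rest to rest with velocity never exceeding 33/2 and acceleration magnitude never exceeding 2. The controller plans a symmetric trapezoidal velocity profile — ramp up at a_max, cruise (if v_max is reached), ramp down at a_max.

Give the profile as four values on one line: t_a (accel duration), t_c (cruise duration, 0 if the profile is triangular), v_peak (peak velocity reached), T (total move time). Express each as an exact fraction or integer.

(v_max)²/a_max = (33/2)²/2 = 1089/8
169/8 < 1089/8 so t_c = 0
v_peak = √(169/8·2) = √(169/4) = 13/2
t_a = (13/2)/2 = 13/4; t_c = 0
T = 2·13/4 = 13/2

t_a=13/4 t_c=0 v_peak=13/2 T=13/2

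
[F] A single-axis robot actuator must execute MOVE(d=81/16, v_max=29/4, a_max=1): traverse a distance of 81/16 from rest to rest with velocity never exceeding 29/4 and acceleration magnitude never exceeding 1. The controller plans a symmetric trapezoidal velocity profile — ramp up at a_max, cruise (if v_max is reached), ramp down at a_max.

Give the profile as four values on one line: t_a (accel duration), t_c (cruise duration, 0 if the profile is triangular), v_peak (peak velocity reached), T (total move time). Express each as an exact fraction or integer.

vₘ²/aₘ = (29/4)²/1 = 841/16
81/16 < 841/16 → triangular
v_peak = √(81/16·1) = √(81/16) = 9/4
t_a = (9/4)/1 = 9/4; t_c = 0
T = 2·9/4 = 9/2

t_a=9/4 t_c=0 v_peak=9/4 T=9/2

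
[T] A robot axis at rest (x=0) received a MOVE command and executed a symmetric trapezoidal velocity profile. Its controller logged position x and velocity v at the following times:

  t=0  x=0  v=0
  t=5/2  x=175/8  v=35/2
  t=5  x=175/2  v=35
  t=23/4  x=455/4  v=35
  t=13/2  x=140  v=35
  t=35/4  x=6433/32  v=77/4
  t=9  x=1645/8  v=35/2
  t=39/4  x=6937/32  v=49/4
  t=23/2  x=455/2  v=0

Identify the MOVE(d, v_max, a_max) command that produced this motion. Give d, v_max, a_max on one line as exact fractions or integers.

final state: t=23/2, x=455/2, v=0 → d = 455/2
a_max = (35/2−0)/(5/2−0) = 7
max v = 35 over t∈[5,13/2] → v_max = 35
check: 35·(5+3/2) = 455/2 ✓

d=455/2 v_max=35 a_max=7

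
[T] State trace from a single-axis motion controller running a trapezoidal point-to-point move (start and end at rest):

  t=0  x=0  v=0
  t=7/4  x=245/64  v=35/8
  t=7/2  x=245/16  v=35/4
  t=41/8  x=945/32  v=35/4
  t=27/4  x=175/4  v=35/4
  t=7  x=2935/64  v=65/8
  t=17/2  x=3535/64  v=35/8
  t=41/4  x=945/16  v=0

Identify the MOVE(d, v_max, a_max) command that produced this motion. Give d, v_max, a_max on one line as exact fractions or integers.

final state: t=41/4, x=945/16, v=0 → d = 945/16
a_max = (35/8−0)/(7/4−0) = 5/2
max v = 35/4 over t∈[7/2,27/4] → v_max = 35/4
check: 35/4·(7/2+13/4) = 945/16 ✓

d=945/16 v_max=35/4 a_max=5/2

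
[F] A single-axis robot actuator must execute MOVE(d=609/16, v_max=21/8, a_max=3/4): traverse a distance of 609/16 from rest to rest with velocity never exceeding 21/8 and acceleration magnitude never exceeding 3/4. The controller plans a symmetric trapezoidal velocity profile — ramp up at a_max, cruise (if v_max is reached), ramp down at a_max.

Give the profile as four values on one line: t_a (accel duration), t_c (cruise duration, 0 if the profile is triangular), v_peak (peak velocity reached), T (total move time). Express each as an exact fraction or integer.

v_max²/a_max = (21/8)²/(3/4) = 147/16
609/16 ≥ 147/16 so v_max reached
t_a = (21/8)/(3/4) = 7/2; v_peak = 21/8
d_cruise = 609/16 − 147/16 = 231/8; t_c = (231/8)/(21/8) = 11
T = 2·7/2 + 11 = 18

t_a=7/2 t_c=11 v_peak=21/8 T=18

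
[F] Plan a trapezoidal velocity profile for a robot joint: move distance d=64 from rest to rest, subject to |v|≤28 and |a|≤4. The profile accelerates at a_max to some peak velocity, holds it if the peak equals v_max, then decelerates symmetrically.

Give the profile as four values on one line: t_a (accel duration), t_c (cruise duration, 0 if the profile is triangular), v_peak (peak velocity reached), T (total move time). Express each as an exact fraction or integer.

vₘ²/aₘ = 28²/4 = 196
64 < 196 so t_c = 0
v_peak = √(64·4) = √256 = 16
t_a = 16/4 = 4; t_c = 0
T = 2·4 = 8

t_a=4 t_c=0 v_peak=16 T=8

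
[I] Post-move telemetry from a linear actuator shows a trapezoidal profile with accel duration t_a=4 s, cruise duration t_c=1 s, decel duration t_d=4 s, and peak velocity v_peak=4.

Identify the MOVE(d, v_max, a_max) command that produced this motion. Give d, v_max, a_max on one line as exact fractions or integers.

a_max = 4/4 = 1
d_a = ½·4·4 = 8; d_c = 4·1 = 4
d = 2·8 + 4 = 20
t_c = 1 > 0 so v_max = 4

d=20 v_max=4 a_max=1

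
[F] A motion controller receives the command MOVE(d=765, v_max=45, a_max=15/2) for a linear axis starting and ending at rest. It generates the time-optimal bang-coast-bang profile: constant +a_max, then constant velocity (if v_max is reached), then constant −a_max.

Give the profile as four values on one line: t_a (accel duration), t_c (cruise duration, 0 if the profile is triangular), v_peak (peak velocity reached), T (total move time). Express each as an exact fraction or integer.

vₘ²/aₘ = 45²/(15/2) = 270
765 ≥ 270 so v_max reached
t_a = 45/(15/2) = 6; v_peak = 45
d_cruise = 765 − 270 = 495; t_c = 495/45 = 11
T = 2·6 + 11 = 23

t_a=6 t_c=11 v_peak=45 T=23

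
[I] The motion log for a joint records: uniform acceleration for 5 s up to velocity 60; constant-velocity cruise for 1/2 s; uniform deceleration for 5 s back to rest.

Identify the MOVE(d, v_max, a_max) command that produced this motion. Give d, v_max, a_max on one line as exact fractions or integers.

d=330 v_max=60 a_max=12

a_max = 60/5 = 12
d_a = ½·60·5 = 150; d_c = 60·1/2 = 30
d = 2·150 + 30 = 330
t_c = 1/2 > 0 ⇒ limit active, v_max = 60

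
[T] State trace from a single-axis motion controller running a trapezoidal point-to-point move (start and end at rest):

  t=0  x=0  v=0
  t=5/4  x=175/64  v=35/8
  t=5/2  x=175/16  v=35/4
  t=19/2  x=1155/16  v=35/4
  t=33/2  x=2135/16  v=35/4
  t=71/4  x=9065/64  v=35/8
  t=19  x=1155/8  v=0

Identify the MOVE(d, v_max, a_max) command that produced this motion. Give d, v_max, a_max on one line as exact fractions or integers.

final state: t=19, x=1155/8, v=0 → d = 1155/8
a_max = (35/8−0)/(5/4−0) = 7/2
max v = 35/4 over t∈[5/2,33/2] → v_max = 35/4
check: 35/4·(5/2+14) = 1155/8 ✓

d=1155/8 v_max=35/4 a_max=7/2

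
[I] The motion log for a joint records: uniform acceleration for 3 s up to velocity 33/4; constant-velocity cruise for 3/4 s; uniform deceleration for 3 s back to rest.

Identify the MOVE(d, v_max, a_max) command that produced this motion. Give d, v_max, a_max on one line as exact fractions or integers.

a_max = (33/4)/3 = 11/4
d_a = ½·33/4·3 = 99/8; d_c = 33/4·3/4 = 99/16
d = 2·99/8 + 99/16 = 495/16
t_c = 3/4 > 0 so v_max = 33/4

d=495/16 v_max=33/4 a_max=11/4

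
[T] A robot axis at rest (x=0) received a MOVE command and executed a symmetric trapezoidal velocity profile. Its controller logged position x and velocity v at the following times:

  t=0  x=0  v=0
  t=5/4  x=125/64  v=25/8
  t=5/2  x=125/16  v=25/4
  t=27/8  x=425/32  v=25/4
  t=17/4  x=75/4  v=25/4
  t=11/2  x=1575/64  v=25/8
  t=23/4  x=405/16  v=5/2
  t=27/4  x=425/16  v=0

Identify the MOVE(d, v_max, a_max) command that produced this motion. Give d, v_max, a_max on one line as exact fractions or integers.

final state: t=27/4, x=425/16, v=0 → d = 425/16
a_max = (25/8−0)/(5/4−0) = 5/2
max v = 25/4 over t∈[5/2,17/4] → v_max = 25/4
check: 25/4·(5/2+7/4) = 425/16 ✓

d=425/16 v_max=25/4 a_max=5/2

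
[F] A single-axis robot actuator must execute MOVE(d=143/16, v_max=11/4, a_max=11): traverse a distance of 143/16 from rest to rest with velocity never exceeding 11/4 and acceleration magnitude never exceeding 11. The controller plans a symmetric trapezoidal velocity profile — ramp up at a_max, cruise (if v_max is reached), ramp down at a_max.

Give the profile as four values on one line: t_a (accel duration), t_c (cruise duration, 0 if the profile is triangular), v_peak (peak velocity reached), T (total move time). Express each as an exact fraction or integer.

vₘ²/aₘ = (11/4)²/11 = 11/16
143/16 ≥ 11/16 ⇒ cruise phase
t_a = (11/4)/11 = 1/4; v_peak = 11/4
d_cruise = 143/16 − 11/16 = 33/4; t_c = (33/4)/(11/4) = 3
T = 2·1/4 + 3 = 7/2

t_a=1/4 t_c=3 v_peak=11/4 T=7/2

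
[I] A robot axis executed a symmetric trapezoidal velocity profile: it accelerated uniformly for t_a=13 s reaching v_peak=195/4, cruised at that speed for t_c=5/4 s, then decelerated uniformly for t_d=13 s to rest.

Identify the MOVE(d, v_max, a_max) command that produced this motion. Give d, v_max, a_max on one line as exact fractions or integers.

a_max = (195/4)/13 = 15/4
d_a = ½·195/4·13 = 2535/8; d_c = 195/4·5/4 = 975/16
d = 2·2535/8 + 975/16 = 11115/16
t_c = 5/4 > 0 ⇒ limit active, v_max = 195/4

d=11115/16 v_max=195/4 a_max=15/4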